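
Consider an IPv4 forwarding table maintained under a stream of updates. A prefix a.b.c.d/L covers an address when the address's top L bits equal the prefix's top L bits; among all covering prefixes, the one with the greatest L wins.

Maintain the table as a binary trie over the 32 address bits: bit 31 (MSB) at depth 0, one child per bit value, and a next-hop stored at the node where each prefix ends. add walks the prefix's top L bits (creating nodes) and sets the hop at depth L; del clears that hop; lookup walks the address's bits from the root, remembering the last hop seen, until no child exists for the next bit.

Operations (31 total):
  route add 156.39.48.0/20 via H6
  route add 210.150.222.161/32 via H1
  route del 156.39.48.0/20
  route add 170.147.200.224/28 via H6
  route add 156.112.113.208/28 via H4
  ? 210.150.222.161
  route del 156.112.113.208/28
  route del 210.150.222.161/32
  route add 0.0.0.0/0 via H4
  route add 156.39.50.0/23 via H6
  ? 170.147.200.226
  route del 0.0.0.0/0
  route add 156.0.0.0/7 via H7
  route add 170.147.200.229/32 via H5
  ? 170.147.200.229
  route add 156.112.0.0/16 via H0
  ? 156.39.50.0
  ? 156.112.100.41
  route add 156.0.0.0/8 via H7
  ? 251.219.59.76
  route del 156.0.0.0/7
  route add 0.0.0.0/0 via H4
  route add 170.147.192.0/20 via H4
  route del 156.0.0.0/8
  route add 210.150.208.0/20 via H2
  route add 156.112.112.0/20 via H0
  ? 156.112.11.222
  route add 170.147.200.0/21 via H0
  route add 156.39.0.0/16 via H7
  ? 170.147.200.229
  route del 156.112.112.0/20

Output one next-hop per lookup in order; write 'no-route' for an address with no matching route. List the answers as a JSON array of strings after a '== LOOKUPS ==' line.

Apply in order:
  + 156.39.48.0/20 (H6) depth=20
  + 210.150.222.161/32 (H1) depth=32
  del 156.39.48.0/20 (clear depth 20)
  + 170.147.200.224/28 (H6) depth=28
  + 156.112.113.208/28 (H4) depth=28
  lookup 210.150.222.161: bits 11010010100101101101111010100001 walk d0:-→d1:-→d2:-→d3:-→d4:-→d5:-→d6:-→d7:-→d8:-→d9:-→d10:-→d11:-→d12:-→d13:-→d14:-→d15:-→d16:-→d17:-→d18:-→d19:-→d20:-→d21:-→d22:-→d23:-→d24:-→d25:-→d26:-→d27:-→d28:-→d29:-→d30:-→d31:-→d32:H1 -> H1
  del 156.112.113.208/28 (clear depth 28)
  del 210.150.222.161/32 (clear depth 32)
  + 0.0.0.0/0 (H4) depth=0
  + 156.39.50.0/23 (H6) depth=23
  lookup 170.147.200.226: bits 1010101010010011110010001110 walk d0:H4→d1:-→d2:-→d3:-→d4:-→d5:-→d6:-→d7:-→d8:-→d9:-→d10:-→d11:-→d12:-→d13:-→d14:-→d15:-→d16:-→d17:-→d18:-→d19:-→d20:-→d21:-→d22:-→d23:-→d24:-→d25:-→d26:-→d27:-→d28:H6 -> H6
  del 0.0.0.0/0 (clear depth 0)
  + 156.0.0.0/7 (H7) depth=7
  + 170.147.200.229/32 (H5) depth=32
  lookup 170.147.200.229: bits 10101010100100111100100011100101 walk d0:-→d1:-→d2:-→d3:-→d4:-→d5:-→d6:-→d7:-→d8:-→d9:-→d10:-→d11:-→d12:-→d13:-→d14:-→d15:-→d16:-→d17:-→d18:-→d19:-→d20:-→d21:-→d22:-→d23:-→d24:-→d25:-→d26:-→d27:-→d28:H6→d29:-→d30:-→d31:-→d32:H5 -> H5
  + 156.112.0.0/16 (H0) depth=16
  lookup 156.39.50.0: bits 10011100001001110011001 walk d0:-→d1:-→d2:-→d3:-→d4:-→d5:-→d6:-→d7:H7→d8:-→d9:-→d10:-→d11:-→d12:-→d13:-→d14:-→d15:-→d16:-→d17:-→d18:-→d19:-→d20:-→d21:-→d22:-→d23:H6 -> H6
  lookup 156.112.100.41: bits 1001110001110000011 walk d0:-→d1:-→d2:-→d3:-→d4:-→d5:-→d6:-→d7:H7→d8:-→d9:-→d10:-→d11:-→d12:-→d13:-→d14:-→d15:-→d16:H0→d17:-→d18:-→d19:- -> H0
  + 156.0.0.0/8 (H7) depth=8
  lookup 251.219.59.76: bits 11 walk d0:-→d1:-→d2:- -> no-route
  del 156.0.0.0/7 (clear depth 7)
  + 0.0.0.0/0 (H4) depth=0
  + 170.147.192.0/20 (H4) depth=20
  del 156.0.0.0/8 (clear depth 8)
  + 210.150.208.0/20 (H2) depth=20
  + 156.112.112.0/20 (H0) depth=20
  lookup 156.112.11.222: bits 10011100011100000 walk d0:H4→d1:-→d2:-→d3:-→d4:-→d5:-→d6:-→d7:-→d8:-→d9:-→d10:-→d11:-→d12:-→d13:-→d14:-→d15:-→d16:H0→d17:- -> H0
  + 170.147.200.0/21 (H0) depth=21
  + 156.39.0.0/16 (H7) depth=16
  lookup 170.147.200.229: bits 10101010100100111100100011100101 walk d0:H4→d1:-→d2:-→d3:-→d4:-→d5:-→d6:-→d7:-→d8:-→d9:-→d10:-→d11:-→d12:-→d13:-→d14:-→d15:-→d16:-→d17:-→d18:-→d19:-→d20:H4→d21:H0→d22:-→d23:-→d24:-→d25:-→d26:-→d27:-→d28:H6→d29:-→d30:-→d31:-→d32:H5 -> H5
  del 156.112.112.0/20 (clear depth 20)

== LOOKUPS ==
["H1","H6","H5","H6","H0","no-route","H0","H5"]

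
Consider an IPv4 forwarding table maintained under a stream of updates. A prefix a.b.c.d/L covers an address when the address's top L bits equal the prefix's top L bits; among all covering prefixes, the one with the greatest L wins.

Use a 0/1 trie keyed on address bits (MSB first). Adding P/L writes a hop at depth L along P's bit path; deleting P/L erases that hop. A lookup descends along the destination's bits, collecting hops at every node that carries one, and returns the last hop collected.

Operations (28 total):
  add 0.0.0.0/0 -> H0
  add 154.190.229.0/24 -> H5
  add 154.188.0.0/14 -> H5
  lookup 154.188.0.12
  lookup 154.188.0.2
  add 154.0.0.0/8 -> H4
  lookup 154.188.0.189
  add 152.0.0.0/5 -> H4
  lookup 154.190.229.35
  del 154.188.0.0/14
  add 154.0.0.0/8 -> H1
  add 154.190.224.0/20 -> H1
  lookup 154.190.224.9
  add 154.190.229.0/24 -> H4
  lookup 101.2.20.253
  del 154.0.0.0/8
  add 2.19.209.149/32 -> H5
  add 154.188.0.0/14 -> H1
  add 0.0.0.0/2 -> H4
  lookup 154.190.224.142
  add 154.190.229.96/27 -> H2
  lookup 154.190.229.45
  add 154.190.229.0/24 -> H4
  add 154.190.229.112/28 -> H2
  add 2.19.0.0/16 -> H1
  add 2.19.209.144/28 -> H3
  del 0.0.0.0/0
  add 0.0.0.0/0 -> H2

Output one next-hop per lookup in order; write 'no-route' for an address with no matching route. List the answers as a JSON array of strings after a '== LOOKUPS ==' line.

Trace:
  add 0.0.0.0/0 -> H0 at depth 0
  add 154.190.229.0/24 -> H5 at depth 24
  add 154.188.0.0/14 -> H5 at depth 14
  ? 154.188.0.12  path d0:H0→d1:-→d2:-→d3:-→d4:-→d5:-→d6:-→d7:-→d8:-→d9:-→d10:-→d11:-→d12:-→d13:-→d14:H5  best=H5
  ? 154.188.0.2  path d0:H0→d1:-→d2:-→d3:-→d4:-→d5:-→d6:-→d7:-→d8:-→d9:-→d10:-→d11:-→d12:-→d13:-→d14:H5  best=H5
  add 154.0.0.0/8 -> H4 at depth 8
  ? 154.188.0.189  path d0:H0→d1:-→d2:-→d3:-→d4:-→d5:-→d6:-→d7:-→d8:H4→d9:-→d10:-→d11:-→d12:-→d13:-→d14:H5  best=H5
  add 152.0.0.0/5 -> H4 at depth 5
  ? 154.190.229.35  path d0:H0→d1:-→d2:-→d3:-→d4:-→d5:H4→d6:-→d7:-→d8:H4→d9:-→d10:-→d11:-→d12:-→d13:-→d14:H5→d15:-→d16:-→d17:-→d18:-→d19:-→d20:-→d21:-→d22:-→d23:-→d24:H5  best=H5
  del 154.188.0.0/14 (clear depth 14)
  add 154.0.0.0/8 -> H1 at depth 8
  add 154.190.224.0/20 -> H1 at depth 20
  ? 154.190.224.9  path d0:H0→d1:-→d2:-→d3:-→d4:-→d5:H4→d6:-→d7:-→d8:H1→d9:-→d10:-→d11:-→d12:-→d13:-→d14:-→d15:-→d16:-→d17:-→d18:-→d19:-→d20:H1→d21:-  best=H1
  add 154.190.229.0/24 -> H4 at depth 24
  ? 101.2.20.253  path d0:H0  best=H0
  del 154.0.0.0/8 (clear depth 8)
  add 2.19.209.149/32 -> H5 at depth 32
  add 154.188.0.0/14 -> H1 at depth 14
  add 0.0.0.0/2 -> H4 at depth 2
  ? 154.190.224.142  path d0:H0→d1:-→d2:-→d3:-→d4:-→d5:H4→d6:-→d7:-→d8:-→d9:-→d10:-→d11:-→d12:-→d13:-→d14:H1→d15:-→d16:-→d17:-→d18:-→d19:-→d20:H1→d21:-  best=H1
  add 154.190.229.96/27 -> H2 at depth 27
  ? 154.190.229.45  path d0:H0→d1:-→d2:-→d3:-→d4:-→d5:H4→d6:-→d7:-→d8:-→d9:-→d10:-→d11:-→d12:-→d13:-→d14:H1→d15:-→d16:-→d17:-→d18:-→d19:-→d20:H1→d21:-→d22:-→d23:-→d24:H4→d25:-  best=H4
  add 154.190.229.0/24 -> H4 at depth 24
  add 154.190.229.112/28 -> H2 at depth 28
  add 2.19.0.0/16 -> H1 at depth 16
  add 2.19.209.144/28 -> H3 at depth 28
  del 0.0.0.0/0 (clear depth 0)
  add 0.0.0.0/0 -> H2 at depth 0

== LOOKUPS ==
["H5","H5","H5","H5","H1","H0","H1","H4"]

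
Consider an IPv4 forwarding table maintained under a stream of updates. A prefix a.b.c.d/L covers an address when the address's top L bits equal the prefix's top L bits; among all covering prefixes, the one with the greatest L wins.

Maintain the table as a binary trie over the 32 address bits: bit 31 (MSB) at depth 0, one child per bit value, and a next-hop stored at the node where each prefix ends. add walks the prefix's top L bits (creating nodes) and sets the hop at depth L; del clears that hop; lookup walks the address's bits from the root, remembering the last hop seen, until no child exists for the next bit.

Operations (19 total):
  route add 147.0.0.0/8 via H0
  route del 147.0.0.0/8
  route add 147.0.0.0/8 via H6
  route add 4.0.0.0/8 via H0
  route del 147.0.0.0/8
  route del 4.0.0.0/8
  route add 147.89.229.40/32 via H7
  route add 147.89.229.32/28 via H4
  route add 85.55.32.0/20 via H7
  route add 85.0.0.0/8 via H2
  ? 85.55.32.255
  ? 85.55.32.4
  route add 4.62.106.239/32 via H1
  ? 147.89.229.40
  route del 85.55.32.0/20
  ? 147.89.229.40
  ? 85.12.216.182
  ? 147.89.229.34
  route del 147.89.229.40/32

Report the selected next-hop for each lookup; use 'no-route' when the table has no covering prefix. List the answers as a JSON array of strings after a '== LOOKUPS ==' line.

Process each operation:
  + 147.0.0.0/8 (H0) depth=8
  - 147.0.0.0/8 clear@8
  + 147.0.0.0/8 (H6) depth=8
  + 4.0.0.0/8 (H0) depth=8
  - 147.0.0.0/8 clear@8
  - 4.0.0.0/8 clear@8
  + 147.89.229.40/32 (H7) depth=32
  + 147.89.229.32/28 (H4) depth=28
  + 85.55.32.0/20 (H7) depth=20
  + 85.0.0.0/8 (H2) depth=8
  ? 85.55.32.255  path d0:-→d1:-→d2:-→d3:-→d4:-→d5:-→d6:-→d7:-→d8:H2→d9:-→d10:-→d11:-→d12:-→d13:-→d14:-→d15:-→d16:-→d17:-→d18:-→d19:-→d20:H7  best=H7
  ? 85.55.32.4  path d0:-→d1:-→d2:-→d3:-→d4:-→d5:-→d6:-→d7:-→d8:H2→d9:-→d10:-→d11:-→d12:-→d13:-→d14:-→d15:-→d16:-→d17:-→d18:-→d19:-→d20:H7  best=H7
  + 4.62.106.239/32 (H1) depth=32
  ? 147.89.229.40  path d0:-→d1:-→d2:-→d3:-→d4:-→d5:-→d6:-→d7:-→d8:-→d9:-→d10:-→d11:-→d12:-→d13:-→d14:-→d15:-→d16:-→d17:-→d18:-→d19:-→d20:-→d21:-→d22:-→d23:-→d24:-→d25:-→d26:-→d27:-→d28:H4→d29:-→d30:-→d31:-→d32:H7  best=H7
  - 85.55.32.0/20 clear@20
  ? 147.89.229.40  path d0:-→d1:-→d2:-→d3:-→d4:-→d5:-→d6:-→d7:-→d8:-→d9:-→d10:-→d11:-→d12:-→d13:-→d14:-→d15:-→d16:-→d17:-→d18:-→d19:-→d20:-→d21:-→d22:-→d23:-→d24:-→d25:-→d26:-→d27:-→d28:H4→d29:-→d30:-→d31:-→d32:H7  best=H7
  ? 85.12.216.182  path d0:-→d1:-→d2:-→d3:-→d4:-→d5:-→d6:-→d7:-→d8:H2→d9:-→d10:-  best=H2
  ? 147.89.229.34  path d0:-→d1:-→d2:-→d3:-→d4:-→d5:-→d6:-→d7:-→d8:-→d9:-→d10:-→d11:-→d12:-→d13:-→d14:-→d15:-→d16:-→d17:-→d18:-→d19:-→d20:-→d21:-→d22:-→d23:-→d24:-→d25:-→d26:-→d27:-→d28:H4  best=H4
  - 147.89.229.40/32 clear@32

== LOOKUPS ==
["H7","H7","H7","H7","H2","H4"]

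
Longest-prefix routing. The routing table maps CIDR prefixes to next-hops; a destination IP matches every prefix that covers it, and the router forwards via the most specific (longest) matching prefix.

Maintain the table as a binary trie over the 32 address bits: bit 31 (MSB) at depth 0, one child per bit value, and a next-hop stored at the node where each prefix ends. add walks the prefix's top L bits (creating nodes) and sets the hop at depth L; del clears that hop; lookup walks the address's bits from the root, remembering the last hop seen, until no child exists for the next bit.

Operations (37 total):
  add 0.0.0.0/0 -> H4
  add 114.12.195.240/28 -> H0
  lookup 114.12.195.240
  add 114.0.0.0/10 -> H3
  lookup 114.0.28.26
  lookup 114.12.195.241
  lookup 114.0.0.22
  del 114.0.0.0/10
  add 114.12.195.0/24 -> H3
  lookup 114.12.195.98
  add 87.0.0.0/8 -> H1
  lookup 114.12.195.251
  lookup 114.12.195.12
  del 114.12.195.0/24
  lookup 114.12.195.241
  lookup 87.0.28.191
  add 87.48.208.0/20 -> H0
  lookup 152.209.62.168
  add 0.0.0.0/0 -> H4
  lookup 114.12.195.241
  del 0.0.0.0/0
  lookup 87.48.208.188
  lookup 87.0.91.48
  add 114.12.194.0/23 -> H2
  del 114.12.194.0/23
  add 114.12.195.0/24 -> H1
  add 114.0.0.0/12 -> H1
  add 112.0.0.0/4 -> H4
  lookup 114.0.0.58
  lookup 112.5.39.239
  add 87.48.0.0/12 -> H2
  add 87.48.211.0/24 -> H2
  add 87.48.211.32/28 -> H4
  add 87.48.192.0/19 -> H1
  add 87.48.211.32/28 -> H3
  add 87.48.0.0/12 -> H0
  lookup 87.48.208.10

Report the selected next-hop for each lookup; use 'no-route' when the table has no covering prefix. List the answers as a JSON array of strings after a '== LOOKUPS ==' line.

Process each operation:
  + 0.0.0.0/0 (H4) depth=0
  + 114.12.195.240/28 (H0) depth=28
  Q 114.12.195.240: descend 0111001000001100110000111111 ; hops seen [H4,H0] ; pick H0
  + 114.0.0.0/10 (H3) depth=10
  Q 114.0.28.26: descend 011100100000 ; hops seen [H4,H3] ; pick H3
  Q 114.12.195.241: descend 0111001000001100110000111111 ; hops seen [H4,H3,H0] ; pick H0
  Q 114.0.0.22: descend 011100100000 ; hops seen [H4,H3] ; pick H3
  - 114.0.0.0/10 clear@10
  + 114.12.195.0/24 (H3) depth=24
  Q 114.12.195.98: descend 011100100000110011000011 ; hops seen [H4,H3] ; pick H3
  + 87.0.0.0/8 (H1) depth=8
  Q 114.12.195.251: descend 0111001000001100110000111111 ; hops seen [H4,H3,H0] ; pick H0
  Q 114.12.195.12: descend 011100100000110011000011 ; hops seen [H4,H3] ; pick H3
  - 114.12.195.0/24 clear@24
  Q 114.12.195.241: descend 0111001000001100110000111111 ; hops seen [H4,H0] ; pick H0
  Q 87.0.28.191: descend 01010111 ; hops seen [H4,H1] ; pick H1
  + 87.48.208.0/20 (H0) depth=20
  Q 152.209.62.168: descend ε ; hops seen [H4] ; pick H4
  + 0.0.0.0/0 (H4) depth=0
  Q 114.12.195.241: descend 0111001000001100110000111111 ; hops seen [H4,H0] ; pick H0
  - 0.0.0.0/0 clear@0
  Q 87.48.208.188: descend 01010111001100001101 ; hops seen [H1,H0] ; pick H0
  Q 87.0.91.48: descend 0101011100 ; hops seen [H1] ; pick H1
  + 114.12.194.0/23 (H2) depth=23
  - 114.12.194.0/23 clear@23
  + 114.12.195.0/24 (H1) depth=24
  + 114.0.0.0/12 (H1) depth=12
  + 112.0.0.0/4 (H4) depth=4
  Q 114.0.0.58: descend 011100100000 ; hops seen [H4,H1] ; pick H1
  Q 112.5.39.239: descend 011100 ; hops seen [H4] ; pick H4
  + 87.48.0.0/12 (H2) depth=12
  + 87.48.211.0/24 (H2) depth=24
  + 87.48.211.32/28 (H4) depth=28
  + 87.48.192.0/19 (H1) depth=19
  + 87.48.211.32/28 (H3) depth=28
  + 87.48.0.0/12 (H0) depth=12
  Q 87.48.208.10: descend 0101011100110000110100 ; hops seen [H1,H0,H1,H0] ; pick H0

== LOOKUPS ==
["H0","H3","H0","H3","H3","H0","H3","H0","H1","H4","H0","H0","H1","H1","H4","H0"]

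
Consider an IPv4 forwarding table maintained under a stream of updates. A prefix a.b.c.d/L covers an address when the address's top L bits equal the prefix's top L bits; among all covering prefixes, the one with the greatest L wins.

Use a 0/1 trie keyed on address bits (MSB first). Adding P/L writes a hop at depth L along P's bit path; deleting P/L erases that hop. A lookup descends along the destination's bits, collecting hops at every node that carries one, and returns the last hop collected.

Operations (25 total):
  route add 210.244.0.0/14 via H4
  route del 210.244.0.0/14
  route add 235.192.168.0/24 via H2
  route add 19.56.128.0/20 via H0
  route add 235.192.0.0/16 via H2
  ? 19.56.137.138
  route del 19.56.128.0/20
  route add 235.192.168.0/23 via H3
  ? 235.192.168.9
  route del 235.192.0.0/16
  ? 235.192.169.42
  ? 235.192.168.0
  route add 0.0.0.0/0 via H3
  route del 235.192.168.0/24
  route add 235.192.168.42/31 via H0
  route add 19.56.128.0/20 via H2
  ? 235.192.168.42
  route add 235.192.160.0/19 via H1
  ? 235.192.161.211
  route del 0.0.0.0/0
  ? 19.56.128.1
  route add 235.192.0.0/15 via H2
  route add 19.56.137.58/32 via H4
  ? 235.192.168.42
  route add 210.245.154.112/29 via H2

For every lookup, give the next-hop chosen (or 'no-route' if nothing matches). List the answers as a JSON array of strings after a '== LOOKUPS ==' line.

Process each operation:
  + 210.244.0.0/14 (H4) depth=14
  del 210.244.0.0/14 (clear depth 14)
  + 235.192.168.0/24 (H2) depth=24
  + 19.56.128.0/20 (H0) depth=20
  + 235.192.0.0/16 (H2) depth=16
  ? 19.56.137.138  path d0:-→d1:-→d2:-→d3:-→d4:-→d5:-→d6:-→d7:-→d8:-→d9:-→d10:-→d11:-→d12:-→d13:-→d14:-→d15:-→d16:-→d17:-→d18:-→d19:-→d20:H0  best=H0
  del 19.56.128.0/20 (clear depth 20)
  + 235.192.168.0/23 (H3) depth=23
  ? 235.192.168.9  path d0:-→d1:-→d2:-→d3:-→d4:-→d5:-→d6:-→d7:-→d8:-→d9:-→d10:-→d11:-→d12:-→d13:-→d14:-→d15:-→d16:H2→d17:-→d18:-→d19:-→d20:-→d21:-→d22:-→d23:H3→d24:H2  best=H2
  del 235.192.0.0/16 (clear depth 16)
  ? 235.192.169.42  path d0:-→d1:-→d2:-→d3:-→d4:-→d5:-→d6:-→d7:-→d8:-→d9:-→d10:-→d11:-→d12:-→d13:-→d14:-→d15:-→d16:-→d17:-→d18:-→d19:-→d20:-→d21:-→d22:-→d23:H3  best=H3
  ? 235.192.168.0  path d0:-→d1:-→d2:-→d3:-→d4:-→d5:-→d6:-→d7:-→d8:-→d9:-→d10:-→d11:-→d12:-→d13:-→d14:-→d15:-→d16:-→d17:-→d18:-→d19:-→d20:-→d21:-→d22:-→d23:H3→d24:H2  best=H2
  + 0.0.0.0/0 (H3) depth=0
  del 235.192.168.0/24 (clear depth 24)
  + 235.192.168.42/31 (H0) depth=31
  + 19.56.128.0/20 (H2) depth=20
  ? 235.192.168.42  path d0:H3→d1:-→d2:-→d3:-→d4:-→d5:-→d6:-→d7:-→d8:-→d9:-→d10:-→d11:-→d12:-→d13:-→d14:-→d15:-→d16:-→d17:-→d18:-→d19:-→d20:-→d21:-→d22:-→d23:H3→d24:-→d25:-→d26:-→d27:-→d28:-→d29:-→d30:-→d31:H0  best=H0
  + 235.192.160.0/19 (H1) depth=19
  ? 235.192.161.211  path d0:H3→d1:-→d2:-→d3:-→d4:-→d5:-→d6:-→d7:-→d8:-→d9:-→d10:-→d11:-→d12:-→d13:-→d14:-→d15:-→d16:-→d17:-→d18:-→d19:H1→d20:-  best=H1
  del 0.0.0.0/0 (clear depth 0)
  ? 19.56.128.1  path d0:-→d1:-→d2:-→d3:-→d4:-→d5:-→d6:-→d7:-→d8:-→d9:-→d10:-→d11:-→d12:-→d13:-→d14:-→d15:-→d16:-→d17:-→d18:-→d19:-→d20:H2  best=H2
  + 235.192.0.0/15 (H2) depth=15
  + 19.56.137.58/32 (H4) depth=32
  ? 235.192.168.42  path d0:-→d1:-→d2:-→d3:-→d4:-→d5:-→d6:-→d7:-→d8:-→d9:-→d10:-→d11:-→d12:-→d13:-→d14:-→d15:H2→d16:-→d17:-→d18:-→d19:H1→d20:-→d21:-→d22:-→d23:H3→d24:-→d25:-→d26:-→d27:-→d28:-→d29:-→d30:-→d31:H0  best=H0
  + 210.245.154.112/29 (H2) depth=29

== LOOKUPS ==
["H0","H2","H3","H2","H0","H1","H2","H0"]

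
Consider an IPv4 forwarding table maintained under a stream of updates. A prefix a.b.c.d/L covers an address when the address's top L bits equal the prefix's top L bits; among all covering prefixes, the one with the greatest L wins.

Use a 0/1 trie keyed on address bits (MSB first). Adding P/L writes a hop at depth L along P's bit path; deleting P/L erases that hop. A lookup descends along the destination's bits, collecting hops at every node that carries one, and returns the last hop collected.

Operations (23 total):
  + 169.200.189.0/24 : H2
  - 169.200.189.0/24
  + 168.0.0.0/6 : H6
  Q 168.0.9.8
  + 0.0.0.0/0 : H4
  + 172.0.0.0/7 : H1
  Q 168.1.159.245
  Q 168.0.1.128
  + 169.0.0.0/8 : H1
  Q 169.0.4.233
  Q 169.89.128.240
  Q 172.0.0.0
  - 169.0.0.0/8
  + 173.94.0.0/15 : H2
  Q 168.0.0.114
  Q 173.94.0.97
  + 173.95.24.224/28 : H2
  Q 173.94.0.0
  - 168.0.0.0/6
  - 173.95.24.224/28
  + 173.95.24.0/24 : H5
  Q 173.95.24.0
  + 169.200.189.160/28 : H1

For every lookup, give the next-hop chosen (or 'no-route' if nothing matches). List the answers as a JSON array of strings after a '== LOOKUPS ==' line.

Process each operation:
  add 169.200.189.0/24 -> H2 at depth 24
  del 169.200.189.0/24 (clear depth 24)
  add 168.0.0.0/6 -> H6 at depth 6
  lookup 168.0.9.8: bits 1010100 walk d0:-→d1:-→d2:-→d3:-→d4:-→d5:-→d6:H6→d7:- -> H6
  add 0.0.0.0/0 -> H4 at depth 0
  add 172.0.0.0/7 -> H1 at depth 7
  lookup 168.1.159.245: bits 1010100 walk d0:H4→d1:-→d2:-→d3:-→d4:-→d5:-→d6:H6→d7:- -> H6
  lookup 168.0.1.128: bits 1010100 walk d0:H4→d1:-→d2:-→d3:-→d4:-→d5:-→d6:H6→d7:- -> H6
  add 169.0.0.0/8 -> H1 at depth 8
  lookup 169.0.4.233: bits 10101001 walk d0:H4→d1:-→d2:-→d3:-→d4:-→d5:-→d6:H6→d7:-→d8:H1 -> H1
  lookup 169.89.128.240: bits 10101001 walk d0:H4→d1:-→d2:-→d3:-→d4:-→d5:-→d6:H6→d7:-→d8:H1 -> H1
  lookup 172.0.0.0: bits 1010110 walk d0:H4→d1:-→d2:-→d3:-→d4:-→d5:-→d6:-→d7:H1 -> H1
  del 169.0.0.0/8 (clear depth 8)
  add 173.94.0.0/15 -> H2 at depth 15
  lookup 168.0.0.114: bits 1010100 walk d0:H4→d1:-→d2:-→d3:-→d4:-→d5:-→d6:H6→d7:- -> H6
  lookup 173.94.0.97: bits 101011010101111 walk d0:H4→d1:-→d2:-→d3:-→d4:-→d5:-→d6:-→d7:H1→d8:-→d9:-→d10:-→d11:-→d12:-→d13:-→d14:-→d15:H2 -> H2
  add 173.95.24.224/28 -> H2 at depth 28
  lookup 173.94.0.0: bits 101011010101111 walk d0:H4→d1:-→d2:-→d3:-→d4:-→d5:-→d6:-→d7:H1→d8:-→d9:-→d10:-→d11:-→d12:-→d13:-→d14:-→d15:H2 -> H2
  del 168.0.0.0/6 (clear depth 6)
  del 173.95.24.224/28 (clear depth 28)
  add 173.95.24.0/24 -> H5 at depth 24
  lookup 173.95.24.0: bits 101011010101111100011000 walk d0:H4→d1:-→d2:-→d3:-→d4:-→d5:-→d6:-→d7:H1→d8:-→d9:-→d10:-→d11:-→d12:-→d13:-→d14:-→d15:H2→d16:-→d17:-→d18:-→d19:-→d20:-→d21:-→d22:-→d23:-→d24:H5 -> H5
  add 169.200.189.160/28 -> H1 at depth 28

== LOOKUPS ==
["H6","H6","H6","H1","H1","H1","H6","H2","H2","H5"]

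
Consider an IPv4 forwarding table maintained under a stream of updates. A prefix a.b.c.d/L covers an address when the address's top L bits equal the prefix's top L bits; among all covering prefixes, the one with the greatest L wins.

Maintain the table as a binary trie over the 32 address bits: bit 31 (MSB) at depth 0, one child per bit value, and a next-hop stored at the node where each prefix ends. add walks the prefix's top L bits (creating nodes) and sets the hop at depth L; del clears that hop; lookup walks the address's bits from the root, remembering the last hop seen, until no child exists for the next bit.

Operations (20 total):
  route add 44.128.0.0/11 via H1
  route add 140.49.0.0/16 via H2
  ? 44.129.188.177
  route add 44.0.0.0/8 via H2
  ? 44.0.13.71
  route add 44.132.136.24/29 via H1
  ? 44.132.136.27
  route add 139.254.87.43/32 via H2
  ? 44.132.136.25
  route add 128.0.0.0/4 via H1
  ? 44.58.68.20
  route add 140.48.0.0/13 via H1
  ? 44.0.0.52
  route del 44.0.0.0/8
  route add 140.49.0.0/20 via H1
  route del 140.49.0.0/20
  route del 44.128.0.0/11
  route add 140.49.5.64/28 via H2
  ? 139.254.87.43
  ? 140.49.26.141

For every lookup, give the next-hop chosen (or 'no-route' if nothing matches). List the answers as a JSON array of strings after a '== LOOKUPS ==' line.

Apply in order:
  add 44.128.0.0/11 -> H1 at depth 11
  add 140.49.0.0/16 -> H2 at depth 16
  lookup 44.129.188.177: bits 00101100100 walk d0:-→d1:-→d2:-→d3:-→d4:-→d5:-→d6:-→d7:-→d8:-→d9:-→d10:-→d11:H1 -> H1
  add 44.0.0.0/8 -> H2 at depth 8
  lookup 44.0.13.71: bits 00101100 walk d0:-→d1:-→d2:-→d3:-→d4:-→d5:-→d6:-→d7:-→d8:H2 -> H2
  add 44.132.136.24/29 -> H1 at depth 29
  lookup 44.132.136.27: bits 00101100100001001000100000011 walk d0:-→d1:-→d2:-→d3:-→d4:-→d5:-→d6:-→d7:-→d8:H2→d9:-→d10:-→d11:H1→d12:-→d13:-→d14:-→d15:-→d16:-→d17:-→d18:-→d19:-→d20:-→d21:-→d22:-→d23:-→d24:-→d25:-→d26:-→d27:-→d28:-→d29:H1 -> H1
  add 139.254.87.43/32 -> H2 at depth 32
  lookup 44.132.136.25: bits 00101100100001001000100000011 walk d0:-→d1:-→d2:-→d3:-→d4:-→d5:-→d6:-→d7:-→d8:H2→d9:-→d10:-→d11:H1→d12:-→d13:-→d14:-→d15:-→d16:-→d17:-→d18:-→d19:-→d20:-→d21:-→d22:-→d23:-→d24:-→d25:-→d26:-→d27:-→d28:-→d29:H1 -> H1
  add 128.0.0.0/4 -> H1 at depth 4
  lookup 44.58.68.20: bits 00101100 walk d0:-→d1:-→d2:-→d3:-→d4:-→d5:-→d6:-→d7:-→d8:H2 -> H2
  add 140.48.0.0/13 -> H1 at depth 13
  lookup 44.0.0.52: bits 00101100 walk d0:-→d1:-→d2:-→d3:-→d4:-→d5:-→d6:-→d7:-→d8:H2 -> H2
  - 44.0.0.0/8 clear@8
  add 140.49.0.0/20 -> H1 at depth 20
  - 140.49.0.0/20 clear@20
  - 44.128.0.0/11 clear@11
  add 140.49.5.64/28 -> H2 at depth 28
  lookup 139.254.87.43: bits 10001011111111100101011100101011 walk d0:-→d1:-→d2:-→d3:-→d4:H1→d5:-→d6:-→d7:-→d8:-→d9:-→d10:-→d11:-→d12:-→d13:-→d14:-→d15:-→d16:-→d17:-→d18:-→d19:-→d20:-→d21:-→d22:-→d23:-→d24:-→d25:-→d26:-→d27:-→d28:-→d29:-→d30:-→d31:-→d32:H2 -> H2
  lookup 140.49.26.141: bits 1000110000110001000 walk d0:-→d1:-→d2:-→d3:-→d4:H1→d5:-→d6:-→d7:-→d8:-→d9:-→d10:-→d11:-→d12:-→d13:H1→d14:-→d15:-→d16:H2→d17:-→d18:-→d19:- -> H2

== LOOKUPS ==
["H1","H2","H1","H1","H2","H2","H2","H2"]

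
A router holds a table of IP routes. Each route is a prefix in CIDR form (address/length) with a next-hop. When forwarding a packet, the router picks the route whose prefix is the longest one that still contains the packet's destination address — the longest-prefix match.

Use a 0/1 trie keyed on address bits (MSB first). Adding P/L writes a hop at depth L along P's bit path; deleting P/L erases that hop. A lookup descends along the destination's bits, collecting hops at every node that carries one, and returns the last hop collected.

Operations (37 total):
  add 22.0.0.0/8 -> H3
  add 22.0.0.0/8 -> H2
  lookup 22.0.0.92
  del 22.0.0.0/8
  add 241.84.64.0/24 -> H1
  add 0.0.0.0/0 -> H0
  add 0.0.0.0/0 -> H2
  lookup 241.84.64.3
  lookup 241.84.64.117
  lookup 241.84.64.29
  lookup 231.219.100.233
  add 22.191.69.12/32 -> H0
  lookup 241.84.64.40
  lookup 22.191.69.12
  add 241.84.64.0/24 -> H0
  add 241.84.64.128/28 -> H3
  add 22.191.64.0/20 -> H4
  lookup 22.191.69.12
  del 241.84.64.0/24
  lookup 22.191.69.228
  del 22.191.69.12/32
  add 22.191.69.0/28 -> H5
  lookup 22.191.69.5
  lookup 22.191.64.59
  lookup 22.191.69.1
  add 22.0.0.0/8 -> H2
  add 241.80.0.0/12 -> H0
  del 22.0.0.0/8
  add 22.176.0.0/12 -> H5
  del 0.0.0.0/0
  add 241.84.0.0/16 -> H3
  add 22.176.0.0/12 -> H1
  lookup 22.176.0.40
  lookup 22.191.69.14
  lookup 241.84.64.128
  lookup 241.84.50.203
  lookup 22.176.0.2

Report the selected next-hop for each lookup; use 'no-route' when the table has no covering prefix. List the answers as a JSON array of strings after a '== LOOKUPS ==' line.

Process each operation:
  add 22.0.0.0/8 -> H3 at depth 8
  add 22.0.0.0/8 -> H2 at depth 8
  Q 22.0.0.92: descend 00010110 ; hops seen [H2] ; pick H2
  del 22.0.0.0/8 (clear depth 8)
  add 241.84.64.0/24 -> H1 at depth 24
  add 0.0.0.0/0 -> H0 at depth 0
  add 0.0.0.0/0 -> H2 at depth 0
  Q 241.84.64.3: descend 111100010101010001000000 ; hops seen [H2,H1] ; pick H1
  Q 241.84.64.117: descend 111100010101010001000000 ; hops seen [H2,H1] ; pick H1
  Q 241.84.64.29: descend 111100010101010001000000 ; hops seen [H2,H1] ; pick H1
  Q 231.219.100.233: descend 111 ; hops seen [H2] ; pick H2
  add 22.191.69.12/32 -> H0 at depth 32
  Q 241.84.64.40: descend 111100010101010001000000 ; hops seen [H2,H1] ; pick H1
  Q 22.191.69.12: descend 00010110101111110100010100001100 ; hops seen [H2,H0] ; pick H0
  add 241.84.64.0/24 -> H0 at depth 24
  add 241.84.64.128/28 -> H3 at depth 28
  add 22.191.64.0/20 -> H4 at depth 20
  Q 22.191.69.12: descend 00010110101111110100010100001100 ; hops seen [H2,H4,H0] ; pick H0
  del 241.84.64.0/24 (clear depth 24)
  Q 22.191.69.228: descend 000101101011111101000101 ; hops seen [H2,H4] ; pick H4
  del 22.191.69.12/32 (clear depth 32)
  add 22.191.69.0/28 -> H5 at depth 28
  Q 22.191.69.5: descend 0001011010111111010001010000 ; hops seen [H2,H4,H5] ; pick H5
  Q 22.191.64.59: descend 000101101011111101000 ; hops seen [H2,H4] ; pick H4
  Q 22.191.69.1: descend 0001011010111111010001010000 ; hops seen [H2,H4,H5] ; pick H5
  add 22.0.0.0/8 -> H2 at depth 8
  add 241.80.0.0/12 -> H0 at depth 12
  del 22.0.0.0/8 (clear depth 8)
  add 22.176.0.0/12 -> H5 at depth 12
  del 0.0.0.0/0 (clear depth 0)
  add 241.84.0.0/16 -> H3 at depth 16
  add 22.176.0.0/12 -> H1 at depth 12
  Q 22.176.0.40: descend 000101101011 ; hops seen [H1] ; pick H1
  Q 22.191.69.14: descend 000101101011111101000101000011 ; hops seen [H1,H4,H5] ; pick H5
  Q 241.84.64.128: descend 1111000101010100010000001000 ; hops seen [H0,H3,H3] ; pick H3
  Q 241.84.50.203: descend 11110001010101000 ; hops seen [H0,H3] ; pick H3
  Q 22.176.0.2: descend 000101101011 ; hops seen [H1] ; pick H1

== LOOKUPS ==
["H2","H1","H1","H1","H2","H1","H0","H0","H4","H5","H4","H5","H1","H5","H3","H3","H1"]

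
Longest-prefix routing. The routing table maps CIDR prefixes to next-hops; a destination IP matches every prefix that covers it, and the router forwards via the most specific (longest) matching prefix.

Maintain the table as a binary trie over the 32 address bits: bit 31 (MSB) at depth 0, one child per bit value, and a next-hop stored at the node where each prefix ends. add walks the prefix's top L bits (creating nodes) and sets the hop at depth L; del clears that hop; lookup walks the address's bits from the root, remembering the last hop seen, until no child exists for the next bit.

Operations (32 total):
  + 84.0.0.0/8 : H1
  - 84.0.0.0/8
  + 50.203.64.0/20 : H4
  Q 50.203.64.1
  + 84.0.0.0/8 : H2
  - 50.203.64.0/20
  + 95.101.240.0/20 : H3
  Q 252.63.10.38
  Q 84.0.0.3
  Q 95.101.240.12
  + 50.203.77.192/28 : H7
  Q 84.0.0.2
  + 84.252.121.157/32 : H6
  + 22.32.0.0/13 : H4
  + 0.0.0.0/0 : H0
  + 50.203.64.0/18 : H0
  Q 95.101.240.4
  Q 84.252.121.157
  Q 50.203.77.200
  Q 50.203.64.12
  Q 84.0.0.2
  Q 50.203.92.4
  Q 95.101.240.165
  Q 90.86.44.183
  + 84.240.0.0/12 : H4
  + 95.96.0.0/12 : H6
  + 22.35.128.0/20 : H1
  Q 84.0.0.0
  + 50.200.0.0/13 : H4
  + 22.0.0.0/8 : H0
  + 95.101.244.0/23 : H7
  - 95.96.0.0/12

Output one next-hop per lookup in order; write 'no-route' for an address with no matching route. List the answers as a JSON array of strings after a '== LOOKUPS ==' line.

Process each operation:
  add 84.0.0.0/8 -> H1 at depth 8
  del 84.0.0.0/8 (clear depth 8)
  add 50.203.64.0/20 -> H4 at depth 20
  lookup 50.203.64.1: bits 00110010110010110100 walk d0:-→d1:-→d2:-→d3:-→d4:-→d5:-→d6:-→d7:-→d8:-→d9:-→d10:-→d11:-→d12:-→d13:-→d14:-→d15:-→d16:-→d17:-→d18:-→d19:-→d20:H4 -> H4
  add 84.0.0.0/8 -> H2 at depth 8
  del 50.203.64.0/20 (clear depth 20)
  add 95.101.240.0/20 -> H3 at depth 20
  lookup 252.63.10.38: bits ε walk d0:- -> no-route
  lookup 84.0.0.3: bits 01010100 walk d0:-→d1:-→d2:-→d3:-→d4:-→d5:-→d6:-→d7:-→d8:H2 -> H2
  lookup 95.101.240.12: bits 01011111011001011111 walk d0:-→d1:-→d2:-→d3:-→d4:-→d5:-→d6:-→d7:-→d8:-→d9:-→d10:-→d11:-→d12:-→d13:-→d14:-→d15:-→d16:-→d17:-→d18:-→d19:-→d20:H3 -> H3
  add 50.203.77.192/28 -> H7 at depth 28
  lookup 84.0.0.2: bits 01010100 walk d0:-→d1:-→d2:-→d3:-→d4:-→d5:-→d6:-→d7:-→d8:H2 -> H2
  add 84.252.121.157/32 -> H6 at depth 32
  add 22.32.0.0/13 -> H4 at depth 13
  add 0.0.0.0/0 -> H0 at depth 0
  add 50.203.64.0/18 -> H0 at depth 18
  lookup 95.101.240.4: bits 01011111011001011111 walk d0:H0→d1:-→d2:-→d3:-→d4:-→d5:-→d6:-→d7:-→d8:-→d9:-→d10:-→d11:-→d12:-→d13:-→d14:-→d15:-→d16:-→d17:-→d18:-→d19:-→d20:H3 -> H3
  lookup 84.252.121.157: bits 01010100111111000111100110011101 walk d0:H0→d1:-→d2:-→d3:-→d4:-→d5:-→d6:-→d7:-→d8:H2→d9:-→d10:-→d11:-→d12:-→d13:-→d14:-→d15:-→d16:-→d17:-→d18:-→d19:-→d20:-→d21:-→d22:-→d23:-→d24:-→d25:-→d26:-→d27:-→d28:-→d29:-→d30:-→d31:-→d32:H6 -> H6
  lookup 50.203.77.200: bits 0011001011001011010011011100 walk d0:H0→d1:-→d2:-→d3:-→d4:-→d5:-→d6:-→d7:-→d8:-→d9:-→d10:-→d11:-→d12:-→d13:-→d14:-→d15:-→d16:-→d17:-→d18:H0→d19:-→d20:-→d21:-→d22:-→d23:-→d24:-→d25:-→d26:-→d27:-→d28:H7 -> H7
  lookup 50.203.64.12: bits 00110010110010110100 walk d0:H0→d1:-→d2:-→d3:-→d4:-→d5:-→d6:-→d7:-→d8:-→d9:-→d10:-→d11:-→d12:-→d13:-→d14:-→d15:-→d16:-→d17:-→d18:H0→d19:-→d20:- -> H0
  lookup 84.0.0.2: bits 01010100 walk d0:H0→d1:-→d2:-→d3:-→d4:-→d5:-→d6:-→d7:-→d8:H2 -> H2
  lookup 50.203.92.4: bits 0011001011001011010 walk d0:H0→d1:-→d2:-→d3:-→d4:-→d5:-→d6:-→d7:-→d8:-→d9:-→d10:-→d11:-→d12:-→d13:-→d14:-→d15:-→d16:-→d17:-→d18:H0→d19:- -> H0
  lookup 95.101.240.165: bits 01011111011001011111 walk d0:H0→d1:-→d2:-→d3:-→d4:-→d5:-→d6:-→d7:-→d8:-→d9:-→d10:-→d11:-→d12:-→d13:-→d14:-→d15:-→d16:-→d17:-→d18:-→d19:-→d20:H3 -> H3
  lookup 90.86.44.183: bits 01011 walk d0:H0→d1:-→d2:-→d3:-→d4:-→d5:- -> H0
  add 84.240.0.0/12 -> H4 at depth 12
  add 95.96.0.0/12 -> H6 at depth 12
  add 22.35.128.0/20 -> H1 at depth 20
  lookup 84.0.0.0: bits 01010100 walk d0:H0→d1:-→d2:-→d3:-→d4:-→d5:-→d6:-→d7:-→d8:H2 -> H2
  add 50.200.0.0/13 -> H4 at depth 13
  add 22.0.0.0/8 -> H0 at depth 8
  add 95.101.244.0/23 -> H7 at depth 23
  del 95.96.0.0/12 (clear depth 12)

== LOOKUPS ==
["H4","no-route","H2","H3","H2","H3","H6","H7","H0","H2","H0","H3","H0","H2"]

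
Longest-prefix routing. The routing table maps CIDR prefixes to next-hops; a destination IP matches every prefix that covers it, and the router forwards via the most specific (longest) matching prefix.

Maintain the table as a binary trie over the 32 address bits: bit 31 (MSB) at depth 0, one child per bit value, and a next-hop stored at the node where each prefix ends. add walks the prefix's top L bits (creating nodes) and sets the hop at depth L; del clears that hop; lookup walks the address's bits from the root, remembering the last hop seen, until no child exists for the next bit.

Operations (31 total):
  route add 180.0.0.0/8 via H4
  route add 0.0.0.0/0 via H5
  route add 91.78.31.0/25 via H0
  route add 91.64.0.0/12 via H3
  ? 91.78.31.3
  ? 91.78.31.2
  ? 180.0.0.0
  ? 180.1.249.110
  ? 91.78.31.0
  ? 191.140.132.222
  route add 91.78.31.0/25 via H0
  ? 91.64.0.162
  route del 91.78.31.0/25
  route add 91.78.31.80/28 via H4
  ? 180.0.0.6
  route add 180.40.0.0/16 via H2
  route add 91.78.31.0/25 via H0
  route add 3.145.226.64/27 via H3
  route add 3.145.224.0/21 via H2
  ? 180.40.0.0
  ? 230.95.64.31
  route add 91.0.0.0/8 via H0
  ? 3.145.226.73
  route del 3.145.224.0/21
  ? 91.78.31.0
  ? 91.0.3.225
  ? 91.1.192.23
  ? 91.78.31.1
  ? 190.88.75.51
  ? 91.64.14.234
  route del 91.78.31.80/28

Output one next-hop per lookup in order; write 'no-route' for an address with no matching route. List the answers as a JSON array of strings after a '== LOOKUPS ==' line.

Trace:
  add 180.0.0.0/8 -> H4 at depth 8
  add 0.0.0.0/0 -> H5 at depth 0
  add 91.78.31.0/25 -> H0 at depth 25
  add 91.64.0.0/12 -> H3 at depth 12
  Q 91.78.31.3: descend 0101101101001110000111110 ; hops seen [H5,H3,H0] ; pick H0
  Q 91.78.31.2: descend 0101101101001110000111110 ; hops seen [H5,H3,H0] ; pick H0
  Q 180.0.0.0: descend 10110100 ; hops seen [H5,H4] ; pick H4
  Q 180.1.249.110: descend 10110100 ; hops seen [H5,H4] ; pick H4
  Q 91.78.31.0: descend 0101101101001110000111110 ; hops seen [H5,H3,H0] ; pick H0
  Q 191.140.132.222: descend 1011 ; hops seen [H5] ; pick H5
  add 91.78.31.0/25 -> H0 at depth 25
  Q 91.64.0.162: descend 010110110100 ; hops seen [H5,H3] ; pick H3
  del 91.78.31.0/25 (clear depth 25)
  add 91.78.31.80/28 -> H4 at depth 28
  Q 180.0.0.6: descend 10110100 ; hops seen [H5,H4] ; pick H4
  add 180.40.0.0/16 -> H2 at depth 16
  add 91.78.31.0/25 -> H0 at depth 25
  add 3.145.226.64/27 -> H3 at depth 27
  add 3.145.224.0/21 -> H2 at depth 21
  Q 180.40.0.0: descend 1011010000101000 ; hops seen [H5,H4,H2] ; pick H2
  Q 230.95.64.31: descend 1 ; hops seen [H5] ; pick H5
  add 91.0.0.0/8 -> H0 at depth 8
  Q 3.145.226.73: descend 000000111001000111100010010 ; hops seen [H5,H2,H3] ; pick H3
  del 3.145.224.0/21 (clear depth 21)
  Q 91.78.31.0: descend 0101101101001110000111110 ; hops seen [H5,H0,H3,H0] ; pick H0
  Q 91.0.3.225: descend 010110110 ; hops seen [H5,H0] ; pick H0
  Q 91.1.192.23: descend 010110110 ; hops seen [H5,H0] ; pick H0
  Q 91.78.31.1: descend 0101101101001110000111110 ; hops seen [H5,H0,H3,H0] ; pick H0
  Q 190.88.75.51: descend 1011 ; hops seen [H5] ; pick H5
  Q 91.64.14.234: descend 010110110100 ; hops seen [H5,H0,H3] ; pick H3
  del 91.78.31.80/28 (clear depth 28)

== LOOKUPS ==
["H0","H0","H4","H4","H0","H5","H3","H4","H2","H5","H3","H0","H0","H0","H0","H5","H3"]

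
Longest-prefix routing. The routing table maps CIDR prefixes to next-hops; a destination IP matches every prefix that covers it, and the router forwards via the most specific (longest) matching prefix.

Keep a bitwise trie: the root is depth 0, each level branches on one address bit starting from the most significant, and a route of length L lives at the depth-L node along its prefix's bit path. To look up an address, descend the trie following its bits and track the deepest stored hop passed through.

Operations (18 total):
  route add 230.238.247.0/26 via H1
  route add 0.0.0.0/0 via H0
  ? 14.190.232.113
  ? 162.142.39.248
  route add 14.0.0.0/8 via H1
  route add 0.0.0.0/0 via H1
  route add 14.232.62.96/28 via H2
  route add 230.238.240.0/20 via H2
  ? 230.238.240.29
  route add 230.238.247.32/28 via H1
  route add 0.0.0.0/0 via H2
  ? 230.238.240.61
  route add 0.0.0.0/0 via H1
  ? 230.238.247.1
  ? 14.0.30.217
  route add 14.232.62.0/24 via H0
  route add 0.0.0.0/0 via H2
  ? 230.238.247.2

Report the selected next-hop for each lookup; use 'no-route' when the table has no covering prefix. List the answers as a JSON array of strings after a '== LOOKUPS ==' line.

Apply in order:
  + 230.238.247.0/26 (H1) depth=26
  + 0.0.0.0/0 (H0) depth=0
  Q 14.190.232.113: descend ε ; hops seen [H0] ; pick H0
  Q 162.142.39.248: descend 1 ; hops seen [H0] ; pick H0
  + 14.0.0.0/8 (H1) depth=8
  + 0.0.0.0/0 (H1) depth=0
  + 14.232.62.96/28 (H2) depth=28
  + 230.238.240.0/20 (H2) depth=20
  Q 230.238.240.29: descend 111001101110111011110 ; hops seen [H1,H2] ; pick H2
  + 230.238.247.32/28 (H1) depth=28
  + 0.0.0.0/0 (H2) depth=0
  Q 230.238.240.61: descend 111001101110111011110 ; hops seen [H2,H2] ; pick H2
  + 0.0.0.0/0 (H1) depth=0
  Q 230.238.247.1: descend 11100110111011101111011100 ; hops seen [H1,H2,H1] ; pick H1
  Q 14.0.30.217: descend 00001110 ; hops seen [H1,H1] ; pick H1
  + 14.232.62.0/24 (H0) depth=24
  + 0.0.0.0/0 (H2) depth=0
  Q 230.238.247.2: descend 11100110111011101111011100 ; hops seen [H2,H2,H1] ; pick H1

== LOOKUPS ==
["H0","H0","H2","H2","H1","H1","H1"]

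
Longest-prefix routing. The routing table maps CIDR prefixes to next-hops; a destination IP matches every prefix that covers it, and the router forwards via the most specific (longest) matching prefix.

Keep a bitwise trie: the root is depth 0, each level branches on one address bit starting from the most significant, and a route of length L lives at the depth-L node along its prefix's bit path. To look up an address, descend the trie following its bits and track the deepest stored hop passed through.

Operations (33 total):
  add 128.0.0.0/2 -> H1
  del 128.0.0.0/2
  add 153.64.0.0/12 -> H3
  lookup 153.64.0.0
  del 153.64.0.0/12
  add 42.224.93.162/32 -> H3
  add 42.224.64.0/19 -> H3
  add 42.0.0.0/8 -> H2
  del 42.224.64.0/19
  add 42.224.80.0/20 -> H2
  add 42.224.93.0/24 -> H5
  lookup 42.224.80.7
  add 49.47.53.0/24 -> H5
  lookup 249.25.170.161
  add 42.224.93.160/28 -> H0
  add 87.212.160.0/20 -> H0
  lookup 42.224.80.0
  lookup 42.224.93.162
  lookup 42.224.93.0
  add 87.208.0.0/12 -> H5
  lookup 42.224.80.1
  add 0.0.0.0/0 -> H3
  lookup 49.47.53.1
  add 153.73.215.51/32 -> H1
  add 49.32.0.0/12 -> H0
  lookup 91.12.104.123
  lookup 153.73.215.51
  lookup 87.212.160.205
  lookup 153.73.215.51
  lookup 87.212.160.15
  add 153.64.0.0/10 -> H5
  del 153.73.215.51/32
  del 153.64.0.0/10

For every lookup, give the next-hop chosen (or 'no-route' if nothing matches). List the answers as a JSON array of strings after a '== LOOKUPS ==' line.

Process each operation:
  add 128.0.0.0/2 -> H1 at depth 2
  - 128.0.0.0/2 clear@2
  add 153.64.0.0/12 -> H3 at depth 12
  Q 153.64.0.0: descend 100110010100 ; hops seen [H3] ; pick H3
  - 153.64.0.0/12 clear@12
  add 42.224.93.162/32 -> H3 at depth 32
  add 42.224.64.0/19 -> H3 at depth 19
  add 42.0.0.0/8 -> H2 at depth 8
  - 42.224.64.0/19 clear@19
  add 42.224.80.0/20 -> H2 at depth 20
  add 42.224.93.0/24 -> H5 at depth 24
  Q 42.224.80.7: descend 00101010111000000101 ; hops seen [H2,H2] ; pick H2
  add 49.47.53.0/24 -> H5 at depth 24
  Q 249.25.170.161: descend 1 ; hops seen [∅] ; pick no-route
  add 42.224.93.160/28 -> H0 at depth 28
  add 87.212.160.0/20 -> H0 at depth 20
  Q 42.224.80.0: descend 00101010111000000101 ; hops seen [H2,H2] ; pick H2
  Q 42.224.93.162: descend 00101010111000000101110110100010 ; hops seen [H2,H2,H5,H0,H3] ; pick H3
  Q 42.224.93.0: descend 001010101110000001011101 ; hops seen [H2,H2,H5] ; pick H5
  add 87.208.0.0/12 -> H5 at depth 12
  Q 42.224.80.1: descend 00101010111000000101 ; hops seen [H2,H2] ; pick H2
  add 0.0.0.0/0 -> H3 at depth 0
  Q 49.47.53.1: descend 001100010010111100110101 ; hops seen [H3,H5] ; pick H5
  add 153.73.215.51/32 -> H1 at depth 32
  add 49.32.0.0/12 -> H0 at depth 12
  Q 91.12.104.123: descend 0101 ; hops seen [H3] ; pick H3
  Q 153.73.215.51: descend 10011001010010011101011100110011 ; hops seen [H3,H1] ; pick H1
  Q 87.212.160.205: descend 01010111110101001010 ; hops seen [H3,H5,H0] ; pick H0
  Q 153.73.215.51: descend 10011001010010011101011100110011 ; hops seen [H3,H1] ; pick H1
  Q 87.212.160.15: descend 01010111110101001010 ; hops seen [H3,H5,H0] ; pick H0
  add 153.64.0.0/10 -> H5 at depth 10
  - 153.73.215.51/32 clear@32
  - 153.64.0.0/10 clear@10

== LOOKUPS ==
["H3","H2","no-route","H2","H3","H5","H2","H5","H3","H1","H0","H1","H0"]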